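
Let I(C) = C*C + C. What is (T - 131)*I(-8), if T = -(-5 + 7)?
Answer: -7448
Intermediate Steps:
T = -2 (T = -1*2 = -2)
I(C) = C + C**2 (I(C) = C**2 + C = C + C**2)
(T - 131)*I(-8) = (-2 - 131)*(-8*(1 - 8)) = -(-1064)*(-7) = -133*56 = -7448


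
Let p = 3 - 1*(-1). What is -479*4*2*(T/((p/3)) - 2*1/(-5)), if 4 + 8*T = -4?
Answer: 6706/5 ≈ 1341.2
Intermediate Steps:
T = -1 (T = -1/2 + (1/8)*(-4) = -1/2 - 1/2 = -1)
p = 4 (p = 3 + 1 = 4)
-479*4*2*(T/((p/3)) - 2*1/(-5)) = -479*4*2*(-1/(4/3) - 2*1/(-5)) = -3832*(-1/(4*(1/3)) - 2*(-1/5)) = -3832*(-1/4/3 + 2/5) = -3832*(-1*3/4 + 2/5) = -3832*(-3/4 + 2/5) = -3832*(-7)/20 = -479*(-14/5) = 6706/5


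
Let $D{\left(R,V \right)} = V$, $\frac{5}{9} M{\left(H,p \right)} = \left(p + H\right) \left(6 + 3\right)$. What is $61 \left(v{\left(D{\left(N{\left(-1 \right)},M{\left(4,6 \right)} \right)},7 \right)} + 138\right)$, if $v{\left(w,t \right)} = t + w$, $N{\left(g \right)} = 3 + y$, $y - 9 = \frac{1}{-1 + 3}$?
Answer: $18727$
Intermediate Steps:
$M{\left(H,p \right)} = \frac{81 H}{5} + \frac{81 p}{5}$ ($M{\left(H,p \right)} = \frac{9 \left(p + H\right) \left(6 + 3\right)}{5} = \frac{9 \left(H + p\right) 9}{5} = \frac{9 \left(9 H + 9 p\right)}{5} = \frac{81 H}{5} + \frac{81 p}{5}$)
$y = \frac{19}{2}$ ($y = 9 + \frac{1}{-1 + 3} = 9 + \frac{1}{2} = \frac{19}{2} \approx 9.5$)
$N{\left(g \right)} = \frac{25}{2}$ ($N{\left(g \right)} = 3 + \frac{19}{2} = \frac{25}{2}$)
$61 \left(v{\left(D{\left(N{\left(-1 \right)},M{\left(4,6 \right)} \right)},7 \right)} + 138\right) = 61 \left(\left(7 + \left(\frac{81}{5} \cdot 4 + \frac{81}{5} \cdot 6\right)\right) + 138\right) = 61 \left(\left(7 + \left(\frac{324}{5} + \frac{486}{5}\right)\right) + 138\right) = 61 \left(\left(7 + 162\right) + 138\right) = 61 \left(169 + 138\right) = 61 \cdot 307 = 18727$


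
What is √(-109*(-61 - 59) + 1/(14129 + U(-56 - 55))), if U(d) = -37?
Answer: √649371200803/7046 ≈ 114.37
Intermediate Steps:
√(-109*(-61 - 59) + 1/(14129 + U(-56 - 55))) = √(-109*(-61 - 59) + 1/(14129 - 37)) = √(-109*(-120) + 1/14092) = √(13080 + 1/14092) = √(184323361/14092) = √649371200803/7046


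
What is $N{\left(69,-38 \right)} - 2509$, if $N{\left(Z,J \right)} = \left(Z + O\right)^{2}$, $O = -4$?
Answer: $1716$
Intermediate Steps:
$N{\left(Z,J \right)} = \left(-4 + Z\right)^{2}$ ($N{\left(Z,J \right)} = \left(Z - 4\right)^{2} = \left(-4 + Z\right)^{2}$)
$N{\left(69,-38 \right)} - 2509 = \left(-4 + 69\right)^{2} - 2509 = 65^{2} - 2509 = 4225 - 2509 = 1716$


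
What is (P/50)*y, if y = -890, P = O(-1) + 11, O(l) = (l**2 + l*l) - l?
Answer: -1246/5 ≈ -249.20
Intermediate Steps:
O(l) = -l + 2*l**2 (O(l) = (l**2 + l**2) - l = 2*l**2 - l = -l + 2*l**2)
P = 14 (P = -(-1 + 2*(-1)) + 11 = -(-1 - 2) + 11 = -1*(-3) + 11 = 3 + 11 = 14)
(P/50)*y = (14/50)*(-890) = (14*(1/50))*(-890) = (7/25)*(-890) = -1246/5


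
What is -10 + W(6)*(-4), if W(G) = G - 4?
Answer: -18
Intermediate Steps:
W(G) = -4 + G
-10 + W(6)*(-4) = -10 + (-4 + 6)*(-4) = -10 + 2*(-4) = -10 - 8 = -18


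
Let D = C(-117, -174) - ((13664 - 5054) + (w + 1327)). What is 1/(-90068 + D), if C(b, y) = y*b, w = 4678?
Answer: -1/84325 ≈ -1.1859e-5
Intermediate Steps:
C(b, y) = b*y
D = 5743 (D = -117*(-174) - ((13664 - 5054) + (4678 + 1327)) = 20358 - (8610 + 6005) = 20358 - 1*14615 = 20358 - 14615 = 5743)
1/(-90068 + D) = 1/(-90068 + 5743) = 1/(-84325) = -1/84325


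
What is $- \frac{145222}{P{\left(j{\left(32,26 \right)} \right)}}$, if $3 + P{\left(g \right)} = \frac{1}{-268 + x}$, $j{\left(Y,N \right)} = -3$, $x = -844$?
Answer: $\frac{161486864}{3337} \approx 48393.0$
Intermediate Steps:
$P{\left(g \right)} = - \frac{3337}{1112}$ ($P{\left(g \right)} = -3 + \frac{1}{-268 - 844} = -3 + \frac{1}{-1112} = -3 - \frac{1}{1112} = - \frac{3337}{1112}$)
$- \frac{145222}{P{\left(j{\left(32,26 \right)} \right)}} = - \frac{145222}{- \frac{3337}{1112}} = \left(-145222\right) \left(- \frac{1112}{3337}\right) = \frac{161486864}{3337}$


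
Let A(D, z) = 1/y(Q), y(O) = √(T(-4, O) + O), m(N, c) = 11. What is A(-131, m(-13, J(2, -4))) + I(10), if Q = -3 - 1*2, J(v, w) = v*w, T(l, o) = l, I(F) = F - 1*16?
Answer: -6 - I/3 ≈ -6.0 - 0.33333*I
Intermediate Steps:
I(F) = -16 + F (I(F) = F - 16 = -16 + F)
Q = -5 (Q = -3 - 2 = -5)
y(O) = √(-4 + O)
A(D, z) = -I/3 (A(D, z) = 1/(√(-4 - 5)) = 1/(√(-9)) = 1/(3*I) = -I/3)
A(-131, m(-13, J(2, -4))) + I(10) = -I/3 + (-16 + 10) = -I/3 - 6 = -6 - I/3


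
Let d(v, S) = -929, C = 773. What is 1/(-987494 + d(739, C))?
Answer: -1/988423 ≈ -1.0117e-6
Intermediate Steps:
1/(-987494 + d(739, C)) = 1/(-987494 - 929) = 1/(-988423) = -1/988423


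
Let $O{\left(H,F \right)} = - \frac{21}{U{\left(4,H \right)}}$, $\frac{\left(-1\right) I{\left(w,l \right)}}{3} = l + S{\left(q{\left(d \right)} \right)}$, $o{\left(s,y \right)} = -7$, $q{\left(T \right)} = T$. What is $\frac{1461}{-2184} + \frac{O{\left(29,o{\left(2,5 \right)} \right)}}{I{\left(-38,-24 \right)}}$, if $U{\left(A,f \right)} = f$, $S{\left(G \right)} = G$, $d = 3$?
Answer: $- \frac{43097}{63336} \approx -0.68045$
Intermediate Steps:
$I{\left(w,l \right)} = -9 - 3 l$ ($I{\left(w,l \right)} = - 3 \left(l + 3\right) = - 3 \left(3 + l\right) = -9 - 3 l$)
$O{\left(H,F \right)} = - \frac{21}{H}$
$\frac{1461}{-2184} + \frac{O{\left(29,o{\left(2,5 \right)} \right)}}{I{\left(-38,-24 \right)}} = \frac{1461}{-2184} + \frac{\left(-21\right) \frac{1}{29}}{-9 - -72} = 1461 \left(- \frac{1}{2184}\right) + \frac{\left(-21\right) \frac{1}{29}}{-9 + 72} = - \frac{487}{728} - \frac{21}{29 \cdot 63} = - \frac{487}{728} - \frac{1}{87} = - \frac{43097}{63336}$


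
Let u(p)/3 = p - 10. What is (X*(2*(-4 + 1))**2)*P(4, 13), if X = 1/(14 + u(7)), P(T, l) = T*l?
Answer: 1872/5 ≈ 374.40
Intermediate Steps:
u(p) = -30 + 3*p (u(p) = 3*(p - 10) = 3*(-10 + p) = -30 + 3*p)
X = 1/5 (X = 1/(14 + (-30 + 3*7)) = 1/(14 + (-30 + 21)) = 1/(14 - 9) = 1/5 ≈ 0.20000)
(X*(2*(-4 + 1))**2)*P(4, 13) = ((2*(-4 + 1))**2/5)*(4*13) = ((2*(-3))**2/5)*52 = ((1/5)*(-6)**2)*52 = ((1/5)*36)*52 = (36/5)*52 = 1872/5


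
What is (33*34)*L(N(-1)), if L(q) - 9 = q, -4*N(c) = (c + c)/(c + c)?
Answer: 19635/2 ≈ 9817.5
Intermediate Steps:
N(c) = -¼ (N(c) = -(c + c)/(4*(c + c)) = -2*c/(4*(2*c)) = -2*c*1/(2*c)/4 = -¼*1 = -¼)
L(q) = 9 + q
(33*34)*L(N(-1)) = (33*34)*(9 - ¼) = 1122*(35/4) = 19635/2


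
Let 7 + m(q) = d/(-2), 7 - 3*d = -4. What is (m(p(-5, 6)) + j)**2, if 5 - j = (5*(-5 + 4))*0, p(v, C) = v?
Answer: 529/36 ≈ 14.694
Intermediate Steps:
d = 11/3 (d = 7/3 - 1/3*(-4) = 7/3 + 4/3 = 11/3 ≈ 3.6667)
m(q) = -53/6 (m(q) = -7 + (11/3)/(-2) = -7 + (11/3)*(-1/2) = -7 - 11/6 = -53/6)
j = 5 (j = 5 - 5*(-5 + 4)*0 = 5 - 5*(-1)*0 = 5 - (-5)*0 = 5 - 1*0 = 5 + 0 = 5)
(m(p(-5, 6)) + j)**2 = (-53/6 + 5)**2 = (-23/6)**2 = 529/36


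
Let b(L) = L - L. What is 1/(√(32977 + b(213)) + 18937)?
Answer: 18937/358576992 - 7*√673/358576992 ≈ 5.2305e-5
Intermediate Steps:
b(L) = 0
1/(√(32977 + b(213)) + 18937) = 1/(√(32977 + 0) + 18937) = 1/(√32977 + 18937) = 1/(7*√673 + 18937) = 1/(18937 + 7*√673)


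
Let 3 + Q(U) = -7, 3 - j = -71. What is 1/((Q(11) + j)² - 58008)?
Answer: -1/53912 ≈ -1.8549e-5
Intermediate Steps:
j = 74 (j = 3 - 1*(-71) = 3 + 71 = 74)
Q(U) = -10 (Q(U) = -3 - 7 = -10)
1/((Q(11) + j)² - 58008) = 1/((-10 + 74)² - 58008) = 1/(64² - 58008) = 1/(4096 - 58008) = 1/(-53912) = -1/53912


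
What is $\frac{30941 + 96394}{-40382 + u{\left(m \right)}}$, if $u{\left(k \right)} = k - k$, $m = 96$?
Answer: $- \frac{127335}{40382} \approx -3.1533$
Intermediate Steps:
$u{\left(k \right)} = 0$
$\frac{30941 + 96394}{-40382 + u{\left(m \right)}} = \frac{30941 + 96394}{-40382 + 0} = \frac{127335}{-40382} = 127335 \left(- \frac{1}{40382}\right) = - \frac{127335}{40382}$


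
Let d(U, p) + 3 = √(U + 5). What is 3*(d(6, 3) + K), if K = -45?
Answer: -144 + 3*√11 ≈ -134.05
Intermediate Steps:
d(U, p) = -3 + √(5 + U) (d(U, p) = -3 + √(U + 5) = -3 + √(5 + U))
3*(d(6, 3) + K) = 3*((-3 + √(5 + 6)) - 45) = 3*((-3 + √11) - 45) = 3*(-48 + √11) = -144 + 3*√11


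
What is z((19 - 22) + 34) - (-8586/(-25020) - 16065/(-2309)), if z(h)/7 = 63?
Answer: 1391962167/3209510 ≈ 433.70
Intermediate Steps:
z(h) = 441 (z(h) = 7*63 = 441)
z((19 - 22) + 34) - (-8586/(-25020) - 16065/(-2309)) = 441 - (-8586/(-25020) - 16065/(-2309)) = 441 - (-8586*(-1/25020) - 16065*(-1/2309)) = 441 - (477/1390 + 16065/2309) = 441 - 1*23431743/3209510 = 441 - 23431743/3209510 = 1391962167/3209510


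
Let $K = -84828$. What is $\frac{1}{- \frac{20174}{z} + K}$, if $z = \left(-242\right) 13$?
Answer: $- \frac{143}{12129487} \approx -1.1789 \cdot 10^{-5}$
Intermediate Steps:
$z = -3146$
$\frac{1}{- \frac{20174}{z} + K} = \frac{1}{- \frac{20174}{-3146} - 84828} = \frac{1}{\left(-20174\right) \left(- \frac{1}{3146}\right) - 84828} = \frac{1}{\frac{917}{143} - 84828} = \frac{1}{- \frac{12129487}{143}} = - \frac{143}{12129487}$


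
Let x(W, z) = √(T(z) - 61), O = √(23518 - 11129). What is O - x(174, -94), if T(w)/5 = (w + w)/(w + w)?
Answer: √12389 - 2*I*√14 ≈ 111.31 - 7.4833*I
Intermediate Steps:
O = √12389 ≈ 111.31
T(w) = 5 (T(w) = 5*((w + w)/(w + w)) = 5*((2*w)/((2*w))) = 5*((2*w)*(1/(2*w))) = 5*1 = 5)
x(W, z) = 2*I*√14 (x(W, z) = √(5 - 61) = √(-56) = 2*I*√14)
O - x(174, -94) = √12389 - 2*I*√14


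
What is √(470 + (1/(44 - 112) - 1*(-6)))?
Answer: √550239/34 ≈ 21.817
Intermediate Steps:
√(470 + (1/(44 - 112) - 1*(-6))) = √(470 + (1/(-68) + 6)) = √(470 + (-1/68 + 6)) = √(470 + 407/68) = √(32367/68) = √550239/34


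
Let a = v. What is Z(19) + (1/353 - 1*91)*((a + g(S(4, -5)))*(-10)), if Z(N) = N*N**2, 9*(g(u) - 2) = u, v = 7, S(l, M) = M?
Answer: 46203763/3177 ≈ 14543.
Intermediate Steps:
g(u) = 2 + u/9
a = 7
Z(N) = N**3
Z(19) + (1/353 - 1*91)*((a + g(S(4, -5)))*(-10)) = 19**3 + (1/353 - 1*91)*((7 + (2 + (1/9)*(-5)))*(-10)) = 6859 + (1/353 - 91)*((7 + (2 - 5/9))*(-10)) = 6859 - 32122*(7 + 13/9)*(-10)/353 = 6859 - 2441272*(-10)/3177 = 6859 - 32122/353*(-760/9) = 6859 + 24412720/3177 = 46203763/3177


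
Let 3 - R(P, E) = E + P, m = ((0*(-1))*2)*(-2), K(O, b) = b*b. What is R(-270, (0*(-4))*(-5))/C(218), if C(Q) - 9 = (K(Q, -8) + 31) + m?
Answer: 21/8 ≈ 2.6250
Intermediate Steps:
K(O, b) = b²
m = 0 (m = (0*2)*(-2) = 0*(-2) = 0)
R(P, E) = 3 - E - P (R(P, E) = 3 - (E + P) = 3 + (-E - P) = 3 - E - P)
C(Q) = 104 (C(Q) = 9 + (((-8)² + 31) + 0) = 9 + ((64 + 31) + 0) = 9 + (95 + 0) = 9 + 95 = 104)
R(-270, (0*(-4))*(-5))/C(218) = (3 - 0*(-4)*(-5) - 1*(-270))/104 = (3 - 0*(-5) + 270)*(1/104) = (3 - 1*0 + 270)*(1/104) = (3 + 0 + 270)*(1/104) = 273*(1/104) = 21/8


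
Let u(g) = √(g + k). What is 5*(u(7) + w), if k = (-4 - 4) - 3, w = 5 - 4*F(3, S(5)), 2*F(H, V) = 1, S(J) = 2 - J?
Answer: 15 + 10*I ≈ 15.0 + 10.0*I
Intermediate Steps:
F(H, V) = ½ (F(H, V) = (½)*1 = ½)
w = 3 (w = 5 - 4*½ = 5 - 2 = 3)
k = -11 (k = -8 - 3 = -11)
u(g) = √(-11 + g) (u(g) = √(g - 11) = √(-11 + g))
5*(u(7) + w) = 5*(√(-11 + 7) + 3) = 5*(√(-4) + 3) = 5*(2*I + 3) = 5*(3 + 2*I) = 15 + 10*I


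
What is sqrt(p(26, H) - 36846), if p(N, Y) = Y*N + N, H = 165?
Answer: I*sqrt(32530) ≈ 180.36*I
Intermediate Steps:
p(N, Y) = N + N*Y (p(N, Y) = N*Y + N = N + N*Y)
sqrt(p(26, H) - 36846) = sqrt(26*(1 + 165) - 36846) = sqrt(26*166 - 36846) = sqrt(4316 - 36846) = sqrt(-32530) = I*sqrt(32530)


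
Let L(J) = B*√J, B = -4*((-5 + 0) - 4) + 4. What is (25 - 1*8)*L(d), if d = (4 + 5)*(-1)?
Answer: 2040*I ≈ 2040.0*I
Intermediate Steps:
d = -9 (d = 9*(-1) = -9)
B = 40 (B = -4*(-5 - 4) + 4 = -4*(-9) + 4 = 36 + 4 = 40)
L(J) = 40*√J
(25 - 1*8)*L(d) = (25 - 1*8)*(40*√(-9)) = (25 - 8)*(40*(3*I)) = 17*(120*I) = 2040*I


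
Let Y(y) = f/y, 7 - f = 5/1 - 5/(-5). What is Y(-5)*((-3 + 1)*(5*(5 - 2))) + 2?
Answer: 8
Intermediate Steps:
f = 1 (f = 7 - (5/1 - 5/(-5)) = 7 - (5*1 - 5*(-⅕)) = 7 - (5 + 1) = 7 - 1*6 = 7 - 6 = 1)
Y(y) = 1/y
Y(-5)*((-3 + 1)*(5*(5 - 2))) + 2 = ((-3 + 1)*(5*(5 - 2)))/(-5) + 2 = -(-2)*5*3/5 + 2 = -(-2)*15/5 + 2 = -⅕*(-30) + 2 = 6 + 2 = 8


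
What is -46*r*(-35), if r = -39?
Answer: -62790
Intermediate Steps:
-46*r*(-35) = -46*(-39)*(-35) = 1794*(-35) = -62790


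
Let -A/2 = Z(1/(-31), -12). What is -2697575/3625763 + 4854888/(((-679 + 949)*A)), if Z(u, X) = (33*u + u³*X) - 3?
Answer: 7280901004518032/3292392220965 ≈ 2211.4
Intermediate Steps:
Z(u, X) = -3 + 33*u + X*u³ (Z(u, X) = (33*u + X*u³) - 3 = -3 + 33*u + X*u³)
A = 242148/29791 (A = -2*(-3 + 33/(-31) - 12*(1/(-31))³) = -2*(-3 + 33*(-1/31) - 12*(-1/31)³) = -2*(-3 - 33/31 - 12*(-1/29791)) = -2*(-3 - 33/31 + 12/29791) = -2*(-121074/29791) = 242148/29791 ≈ 8.1282)
-2697575/3625763 + 4854888/(((-679 + 949)*A)) = -2697575/3625763 + 4854888/(((-679 + 949)*(242148/29791))) = -2697575*1/3625763 + 4854888/((270*(242148/29791))) = -2697575/3625763 + 4854888/(65379960/29791) = -2697575/3625763 + 4854888*(29791/65379960) = -2697575/3625763 + 2008777339/908055 = 7280901004518032/3292392220965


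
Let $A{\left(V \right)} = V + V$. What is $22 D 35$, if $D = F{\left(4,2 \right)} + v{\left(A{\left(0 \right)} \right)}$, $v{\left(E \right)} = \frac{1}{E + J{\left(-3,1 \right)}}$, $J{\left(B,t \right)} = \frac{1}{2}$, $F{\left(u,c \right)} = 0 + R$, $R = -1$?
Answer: $770$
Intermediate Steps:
$F{\left(u,c \right)} = -1$ ($F{\left(u,c \right)} = 0 - 1 = -1$)
$J{\left(B,t \right)} = \frac{1}{2}$
$A{\left(V \right)} = 2 V$
$v{\left(E \right)} = \frac{1}{\frac{1}{2} + E}$ ($v{\left(E \right)} = \frac{1}{E + \frac{1}{2}} = \frac{1}{\frac{1}{2} + E}$)
$D = 1$ ($D = -1 + \frac{2}{1 + 2 \cdot 2 \cdot 0} = -1 + \frac{2}{1 + 2 \cdot 0} = -1 + \frac{2}{1 + 0} = -1 + \frac{2}{1} = -1 + 2 \cdot 1 = -1 + 2 = 1$)
$22 D 35 = 22 \cdot 1 \cdot 35 = 22 \cdot 35 = 770$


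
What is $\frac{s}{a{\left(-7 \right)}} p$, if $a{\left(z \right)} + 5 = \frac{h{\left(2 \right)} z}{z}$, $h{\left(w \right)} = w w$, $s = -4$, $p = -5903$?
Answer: $-23612$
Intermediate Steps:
$h{\left(w \right)} = w^{2}$
$a{\left(z \right)} = -1$ ($a{\left(z \right)} = -5 + \frac{2^{2} z}{z} = -5 + \frac{4 z}{z} = -5 + 4 = -1$)
$\frac{s}{a{\left(-7 \right)}} p = - \frac{4}{-1} \left(-5903\right) = \left(-4\right) \left(-1\right) \left(-5903\right) = 4 \left(-5903\right) = -23612$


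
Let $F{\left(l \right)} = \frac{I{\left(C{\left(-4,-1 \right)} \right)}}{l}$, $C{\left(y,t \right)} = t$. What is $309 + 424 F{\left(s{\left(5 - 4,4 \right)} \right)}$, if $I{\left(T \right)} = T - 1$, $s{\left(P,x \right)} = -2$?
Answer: $733$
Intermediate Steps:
$I{\left(T \right)} = -1 + T$ ($I{\left(T \right)} = T - 1 = -1 + T$)
$F{\left(l \right)} = - \frac{2}{l}$ ($F{\left(l \right)} = \frac{-1 - 1}{l} = - \frac{2}{l}$)
$309 + 424 F{\left(s{\left(5 - 4,4 \right)} \right)} = 309 + 424 \left(- \frac{2}{-2}\right) = 309 + 424 \left(\left(-2\right) \left(- \frac{1}{2}\right)\right) = 309 + 424 \cdot 1 = 309 + 424 = 733$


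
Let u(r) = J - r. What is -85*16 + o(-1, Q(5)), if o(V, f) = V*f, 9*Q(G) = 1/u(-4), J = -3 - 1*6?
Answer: -61199/45 ≈ -1360.0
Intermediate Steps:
J = -9 (J = -3 - 6 = -9)
u(r) = -9 - r
Q(G) = -1/45 (Q(G) = 1/(9*(-9 - 1*(-4))) = 1/(9*(-9 + 4)) = (⅑)/(-5) = (⅑)*(-⅕) = -1/45)
-85*16 + o(-1, Q(5)) = -85*16 - 1*(-1/45) = -1360 + 1/45 = -61199/45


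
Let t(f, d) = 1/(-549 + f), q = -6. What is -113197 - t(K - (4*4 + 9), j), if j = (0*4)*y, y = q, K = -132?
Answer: -79917081/706 ≈ -1.1320e+5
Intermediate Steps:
y = -6
j = 0 (j = (0*4)*(-6) = 0*(-6) = 0)
-113197 - t(K - (4*4 + 9), j) = -113197 - 1/(-549 + (-132 - (4*4 + 9))) = -113197 - 1/(-549 + (-132 - (16 + 9))) = -113197 - 1/(-549 + (-132 - 1*25)) = -113197 - 1/(-549 + (-132 - 25)) = -113197 - 1/(-549 - 157) = -113197 - 1/(-706) = -113197 - 1*(-1/706) = -113197 + 1/706 = -79917081/706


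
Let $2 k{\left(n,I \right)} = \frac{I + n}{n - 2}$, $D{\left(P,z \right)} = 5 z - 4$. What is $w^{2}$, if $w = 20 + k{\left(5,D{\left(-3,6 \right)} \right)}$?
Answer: $\frac{22801}{36} \approx 633.36$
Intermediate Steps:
$D{\left(P,z \right)} = -4 + 5 z$
$k{\left(n,I \right)} = \frac{I + n}{2 \left(-2 + n\right)}$ ($k{\left(n,I \right)} = \frac{\left(I + n\right) \frac{1}{n - 2}}{2} = \frac{\left(I + n\right) \frac{1}{-2 + n}}{2} = \frac{\frac{1}{-2 + n} \left(I + n\right)}{2} = \frac{I + n}{2 \left(-2 + n\right)}$)
$w = \frac{151}{6}$ ($w = 20 + \frac{\left(-4 + 5 \cdot 6\right) + 5}{2 \left(-2 + 5\right)} = 20 + \frac{\left(-4 + 30\right) + 5}{2 \cdot 3} = 20 + \frac{1}{2} \cdot \frac{1}{3} \left(26 + 5\right) = 20 + \frac{1}{2} \cdot \frac{1}{3} \cdot 31 = 20 + \frac{31}{6} = \frac{151}{6} \approx 25.167$)
$w^{2} = \left(\frac{151}{6}\right)^{2} = \frac{22801}{36}$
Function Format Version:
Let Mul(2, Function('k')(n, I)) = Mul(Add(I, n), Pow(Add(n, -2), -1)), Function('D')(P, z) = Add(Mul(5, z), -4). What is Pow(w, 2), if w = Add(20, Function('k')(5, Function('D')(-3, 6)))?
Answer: Rational(22801, 36) ≈ 633.36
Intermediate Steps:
Function('D')(P, z) = Add(-4, Mul(5, z))
Function('k')(n, I) = Mul(Rational(1, 2), Pow(Add(-2, n), -1), Add(I, n)) (Function('k')(n, I) = Mul(Rational(1, 2), Mul(Add(I, n), Pow(Add(n, -2), -1))) = Mul(Rational(1, 2), Mul(Add(I, n), Pow(Add(-2, n), -1))) = Mul(Rational(1, 2), Mul(Pow(Add(-2, n), -1), Add(I, n))) = Mul(Rational(1, 2), Pow(Add(-2, n), -1), Add(I, n)))
w = Rational(151, 6) (w = Add(20, Mul(Rational(1, 2), Pow(Add(-2, 5), -1), Add(Add(-4, Mul(5, 6)), 5))) = Add(20, Mul(Rational(1, 2), Pow(3, -1), Add(Add(-4, 30), 5))) = Add(20, Mul(Rational(1, 2), Rational(1, 3), Add(26, 5))) = Add(20, Mul(Rational(1, 2), Rational(1, 3), 31)) = Add(20, Rational(31, 6)) = Rational(151, 6) ≈ 25.167)
Pow(w, 2) = Pow(Rational(151, 6), 2) = Rational(22801, 36)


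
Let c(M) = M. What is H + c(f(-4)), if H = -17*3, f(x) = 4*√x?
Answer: -51 + 8*I ≈ -51.0 + 8.0*I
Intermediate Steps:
H = -51
H + c(f(-4)) = -51 + 4*√(-4) = -51 + 4*(2*I) = -51 + 8*I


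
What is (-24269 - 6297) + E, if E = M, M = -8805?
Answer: -39371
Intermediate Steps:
E = -8805
(-24269 - 6297) + E = (-24269 - 6297) - 8805 = -30566 - 8805 = -39371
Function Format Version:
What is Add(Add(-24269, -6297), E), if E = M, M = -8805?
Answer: -39371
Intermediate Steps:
E = -8805
Add(Add(-24269, -6297), E) = Add(Add(-24269, -6297), -8805) = Add(-30566, -8805) = -39371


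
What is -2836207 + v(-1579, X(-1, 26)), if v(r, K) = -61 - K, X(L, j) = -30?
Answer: -2836238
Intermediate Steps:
-2836207 + v(-1579, X(-1, 26)) = -2836207 + (-61 - 1*(-30)) = -2836207 + (-61 + 30) = -2836207 - 31 = -2836238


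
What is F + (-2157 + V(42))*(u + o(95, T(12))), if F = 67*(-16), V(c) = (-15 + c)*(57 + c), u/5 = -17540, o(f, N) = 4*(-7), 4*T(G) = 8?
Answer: -45268720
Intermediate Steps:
T(G) = 2 (T(G) = (¼)*8 = 2)
o(f, N) = -28
u = -87700 (u = 5*(-17540) = -87700)
F = -1072
F + (-2157 + V(42))*(u + o(95, T(12))) = -1072 + (-2157 + (-855 + 42² + 42*42))*(-87700 - 28) = -1072 + (-2157 + (-855 + 1764 + 1764))*(-87728) = -1072 + (-2157 + 2673)*(-87728) = -1072 + 516*(-87728) = -1072 - 45267648 = -45268720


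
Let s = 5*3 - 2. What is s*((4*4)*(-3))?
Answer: -624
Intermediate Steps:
s = 13 (s = 15 - 2 = 13)
s*((4*4)*(-3)) = 13*((4*4)*(-3)) = 13*(16*(-3)) = 13*(-48) = -624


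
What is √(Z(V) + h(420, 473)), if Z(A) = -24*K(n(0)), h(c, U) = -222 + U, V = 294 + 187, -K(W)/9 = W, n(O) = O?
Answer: √251 ≈ 15.843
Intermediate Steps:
K(W) = -9*W
V = 481
Z(A) = 0 (Z(A) = -(-216)*0 = -24*0 = 0)
√(Z(V) + h(420, 473)) = √(0 + (-222 + 473)) = √(0 + 251) = √251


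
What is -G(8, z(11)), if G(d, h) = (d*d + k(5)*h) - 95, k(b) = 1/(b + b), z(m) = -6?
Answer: 158/5 ≈ 31.600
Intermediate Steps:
k(b) = 1/(2*b)
G(d, h) = -95 + d² + h/10 (G(d, h) = (d*d + ((½)/5)*h) - 95 = (d² + ((½)*(⅕))*h) - 95 = (d² + h/10) - 95 = -95 + d² + h/10)
-G(8, z(11)) = -(-95 + 8² + (⅒)*(-6)) = -(-95 + 64 - ⅗) = -1*(-158/5) = 158/5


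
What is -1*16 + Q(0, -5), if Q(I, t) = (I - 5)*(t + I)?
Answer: 9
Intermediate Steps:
Q(I, t) = (-5 + I)*(I + t)
-1*16 + Q(0, -5) = -1*16 + (0² - 5*0 - 5*(-5) + 0*(-5)) = -16 + (0 + 0 + 25 + 0) = -16 + 25 = 9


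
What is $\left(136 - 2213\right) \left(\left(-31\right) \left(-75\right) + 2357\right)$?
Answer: $-9724514$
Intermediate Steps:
$\left(136 - 2213\right) \left(\left(-31\right) \left(-75\right) + 2357\right) = - 2077 \left(2325 + 2357\right) = \left(-2077\right) 4682 = -9724514$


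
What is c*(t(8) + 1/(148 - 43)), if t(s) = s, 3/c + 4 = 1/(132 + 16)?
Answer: -124468/20685 ≈ -6.0173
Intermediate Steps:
c = -148/197 (c = 3/(-4 + 1/(132 + 16)) = 3/(-4 + 1/148) = 3/(-591/148) = 3*(-148/591) = -148/197 ≈ -0.75127)
c*(t(8) + 1/(148 - 43)) = -148*(8 + 1/(148 - 43))/197 = -148*(8 + 1/105)/197 = -148/197*841/105 = -124468/20685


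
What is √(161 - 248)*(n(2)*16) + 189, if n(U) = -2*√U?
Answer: 189 - 32*I*√174 ≈ 189.0 - 422.11*I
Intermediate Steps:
√(161 - 248)*(n(2)*16) + 189 = √(161 - 248)*(-2*√2*16) + 189 = √(-87)*(-32*√2) + 189 = (I*√87)*(-32*√2) + 189 = -32*I*√174 + 189 = 189 - 32*I*√174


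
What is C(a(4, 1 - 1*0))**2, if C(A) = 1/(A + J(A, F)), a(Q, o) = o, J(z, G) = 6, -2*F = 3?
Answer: 1/49 ≈ 0.020408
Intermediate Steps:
F = -3/2 (F = -1/2*3 = -3/2 ≈ -1.5000)
C(A) = 1/(6 + A) (C(A) = 1/(A + 6) = 1/(6 + A))
C(a(4, 1 - 1*0))**2 = (1/(6 + (1 - 1*0)))**2 = (1/(6 + (1 + 0)))**2 = (1/(6 + 1))**2 = (1/7)**2 = 1/49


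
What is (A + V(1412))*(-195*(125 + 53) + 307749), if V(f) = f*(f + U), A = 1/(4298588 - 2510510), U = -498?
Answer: 210024897866982965/596026 ≈ 3.5238e+11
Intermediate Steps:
A = 1/1788078 ≈ 5.5926e-7
V(f) = f*(-498 + f) (V(f) = f*(f - 498) = f*(-498 + f))
(A + V(1412))*(-195*(125 + 53) + 307749) = (1/1788078 + 1412*(-498 + 1412))*(-195*(125 + 53) + 307749) = (1/1788078 + 1412*914)*(-195*178 + 307749) = (1/1788078 + 1290568)*(-34710 + 307749) = (2307636248305/1788078)*273039 = 210024897866982965/596026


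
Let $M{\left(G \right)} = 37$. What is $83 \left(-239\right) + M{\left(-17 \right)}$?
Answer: $-19800$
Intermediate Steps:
$83 \left(-239\right) + M{\left(-17 \right)} = 83 \left(-239\right) + 37 = -19837 + 37 = -19800$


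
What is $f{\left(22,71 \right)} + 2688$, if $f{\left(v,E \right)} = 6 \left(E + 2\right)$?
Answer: $3126$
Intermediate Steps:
$f{\left(v,E \right)} = 12 + 6 E$ ($f{\left(v,E \right)} = 6 \left(2 + E\right) = 12 + 6 E$)
$f{\left(22,71 \right)} + 2688 = \left(12 + 6 \cdot 71\right) + 2688 = \left(12 + 426\right) + 2688 = 438 + 2688 = 3126$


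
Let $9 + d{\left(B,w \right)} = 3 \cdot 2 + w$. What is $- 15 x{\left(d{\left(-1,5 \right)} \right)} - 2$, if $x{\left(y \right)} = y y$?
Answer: $-62$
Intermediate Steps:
$d{\left(B,w \right)} = -3 + w$ ($d{\left(B,w \right)} = -9 + \left(3 \cdot 2 + w\right) = -9 + \left(6 + w\right) = -3 + w$)
$x{\left(y \right)} = y^{2}$
$- 15 x{\left(d{\left(-1,5 \right)} \right)} - 2 = - 15 \left(-3 + 5\right)^{2} - 2 = - 15 \cdot 2^{2} - 2 = \left(-15\right) 4 - 2 = -60 - 2 = -62$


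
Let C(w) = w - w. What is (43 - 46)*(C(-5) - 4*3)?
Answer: 36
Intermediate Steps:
C(w) = 0
(43 - 46)*(C(-5) - 4*3) = (43 - 46)*(0 - 4*3) = -3*(0 - 12) = -3*(-12) = 36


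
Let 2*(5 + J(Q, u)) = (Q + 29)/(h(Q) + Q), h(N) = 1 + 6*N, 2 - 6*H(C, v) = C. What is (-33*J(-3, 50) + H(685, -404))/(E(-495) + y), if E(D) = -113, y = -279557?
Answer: -4357/16780200 ≈ -0.00025965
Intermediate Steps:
H(C, v) = ⅓ - C/6
J(Q, u) = -5 + (29 + Q)/(2*(1 + 7*Q)) (J(Q, u) = -5 + ((Q + 29)/((1 + 6*Q) + Q))/2 = -5 + ((29 + Q)/(1 + 7*Q))/2 = -5 + (29 + Q)/(2*(1 + 7*Q)))
(-33*J(-3, 50) + H(685, -404))/(E(-495) + y) = (-33*(19 - 69*(-3))/(2*(1 + 7*(-3))) + (⅓ - ⅙*685))/(-113 - 279557) = (-33*(19 + 207)/(2*(1 - 21)) + (⅓ - 685/6))/(-279670) = (-33*226/(2*(-20)) - 683/6)*(-1/279670) = (-33*(-1)*226/(2*20) - 683/6)*(-1/279670) = (-33*(-113/20) - 683/6)*(-1/279670) = (3729/20 - 683/6)*(-1/279670) = (4357/60)*(-1/279670) = -4357/16780200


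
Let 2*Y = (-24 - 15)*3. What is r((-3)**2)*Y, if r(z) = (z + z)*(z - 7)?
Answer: -2106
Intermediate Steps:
r(z) = 2*z*(-7 + z) (r(z) = (2*z)*(-7 + z) = 2*z*(-7 + z))
Y = -117/2 (Y = ((-24 - 15)*3)/2 = (-39*3)/2 = (1/2)*(-117) = -117/2 ≈ -58.500)
r((-3)**2)*Y = (2*(-3)**2*(-7 + (-3)**2))*(-117/2) = (2*9*(-7 + 9))*(-117/2) = (2*9*2)*(-117/2) = 36*(-117/2) = -2106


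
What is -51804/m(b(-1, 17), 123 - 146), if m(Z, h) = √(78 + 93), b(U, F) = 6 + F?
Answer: -17268*√19/19 ≈ -3961.6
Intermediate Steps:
m(Z, h) = 3*√19 (m(Z, h) = √171 = 3*√19)
-51804/m(b(-1, 17), 123 - 146) = -51804*√19/57 = -17268*√19/19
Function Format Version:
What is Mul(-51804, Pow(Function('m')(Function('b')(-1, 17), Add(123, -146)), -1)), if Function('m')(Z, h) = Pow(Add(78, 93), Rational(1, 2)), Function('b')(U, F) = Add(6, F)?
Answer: Mul(Rational(-17268, 19), Pow(19, Rational(1, 2))) ≈ -3961.6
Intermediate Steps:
Function('m')(Z, h) = Mul(3, Pow(19, Rational(1, 2))) (Function('m')(Z, h) = Pow(171, Rational(1, 2)) = Mul(3, Pow(19, Rational(1, 2))))
Mul(-51804, Pow(Function('m')(Function('b')(-1, 17), Add(123, -146)), -1)) = Mul(-51804, Pow(Mul(3, Pow(19, Rational(1, 2))), -1)) = Mul(-51804, Mul(Rational(1, 57), Pow(19, Rational(1, 2)))) = Mul(Rational(-17268, 19), Pow(19, Rational(1, 2)))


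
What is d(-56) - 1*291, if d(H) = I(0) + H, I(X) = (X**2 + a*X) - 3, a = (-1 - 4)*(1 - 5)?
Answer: -350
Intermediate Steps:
a = 20 (a = -5*(-4) = 20)
I(X) = -3 + X**2 + 20*X (I(X) = (X**2 + 20*X) - 3 = -3 + X**2 + 20*X)
d(H) = -3 + H (d(H) = (-3 + 0**2 + 20*0) + H = (-3 + 0 + 0) + H = -3 + H)
d(-56) - 1*291 = (-3 - 56) - 1*291 = -59 - 291 = -350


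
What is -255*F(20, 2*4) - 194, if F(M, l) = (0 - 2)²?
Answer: -1214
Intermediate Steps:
F(M, l) = 4 (F(M, l) = (-2)² = 4)
-255*F(20, 2*4) - 194 = -255*4 - 194 = -1020 - 194 = -1214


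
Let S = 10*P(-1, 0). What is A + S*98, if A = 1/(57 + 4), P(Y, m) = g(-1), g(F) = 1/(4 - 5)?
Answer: -59779/61 ≈ -979.98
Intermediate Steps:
g(F) = -1 (g(F) = 1/(-1) = -1)
P(Y, m) = -1
A = 1/61 ≈ 0.016393
S = -10 (S = 10*(-1) = -10)
A + S*98 = 1/61 - 10*98 = 1/61 - 980 = -59779/61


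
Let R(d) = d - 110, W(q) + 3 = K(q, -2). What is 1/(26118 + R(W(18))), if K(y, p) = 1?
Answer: 1/26006 ≈ 3.8453e-5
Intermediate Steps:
W(q) = -2 (W(q) = -3 + 1 = -2)
R(d) = -110 + d
1/(26118 + R(W(18))) = 1/(26118 + (-110 - 2)) = 1/(26118 - 112) = 1/26006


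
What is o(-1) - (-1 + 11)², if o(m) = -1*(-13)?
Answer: -87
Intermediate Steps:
o(m) = 13
o(-1) - (-1 + 11)² = 13 - (-1 + 11)² = 13 - 1*10² = 13 - 1*100 = 13 - 100 = -87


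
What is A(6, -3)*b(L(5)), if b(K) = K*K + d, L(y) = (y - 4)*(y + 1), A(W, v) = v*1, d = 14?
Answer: -150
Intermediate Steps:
A(W, v) = v
L(y) = (1 + y)*(-4 + y) (L(y) = (-4 + y)*(1 + y) = (1 + y)*(-4 + y))
b(K) = 14 + K² (b(K) = K*K + 14 = K² + 14 = 14 + K²)
A(6, -3)*b(L(5)) = -3*(14 + (-4 + 5² - 3*5)²) = -3*(14 + (-4 + 25 - 15)²) = -3*(14 + 6²) = -3*(14 + 36) = -3*50 = -150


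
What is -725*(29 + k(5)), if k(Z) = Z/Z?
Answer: -21750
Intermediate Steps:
k(Z) = 1
-725*(29 + k(5)) = -725*(29 + 1) = -725*30 = -21750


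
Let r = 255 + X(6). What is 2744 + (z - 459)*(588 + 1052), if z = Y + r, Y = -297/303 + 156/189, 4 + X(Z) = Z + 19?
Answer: -1893818888/6363 ≈ -2.9763e+5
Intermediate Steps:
X(Z) = 15 + Z (X(Z) = -4 + (Z + 19) = -4 + (19 + Z) = 15 + Z)
Y = -985/6363 (Y = -297*1/303 + 156*(1/189) = -99/101 + 52/63 = -985/6363 ≈ -0.15480)
r = 276 (r = 255 + (15 + 6) = 255 + 21 = 276)
z = 1755203/6363 (z = -985/6363 + 276 = 1755203/6363 ≈ 275.85)
2744 + (z - 459)*(588 + 1052) = 2744 + (1755203/6363 - 459)*(588 + 1052) = 2744 - 1165414/6363*1640 = 2744 - 1911278960/6363 = -1893818888/6363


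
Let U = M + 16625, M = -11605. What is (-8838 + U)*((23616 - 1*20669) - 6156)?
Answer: 12251962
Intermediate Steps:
U = 5020 (U = -11605 + 16625 = 5020)
(-8838 + U)*((23616 - 1*20669) - 6156) = (-8838 + 5020)*((23616 - 1*20669) - 6156) = -3818*((23616 - 20669) - 6156) = -3818*(2947 - 6156) = -3818*(-3209) = 12251962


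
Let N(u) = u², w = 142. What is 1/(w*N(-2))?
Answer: 1/568 ≈ 0.0017606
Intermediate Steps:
1/(w*N(-2)) = 1/(142*(-2)²) = 1/(142*4) = 1/568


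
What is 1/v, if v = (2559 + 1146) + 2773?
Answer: 1/6478 ≈ 0.00015437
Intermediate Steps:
v = 6478 (v = 3705 + 2773 = 6478)
1/v = 1/6478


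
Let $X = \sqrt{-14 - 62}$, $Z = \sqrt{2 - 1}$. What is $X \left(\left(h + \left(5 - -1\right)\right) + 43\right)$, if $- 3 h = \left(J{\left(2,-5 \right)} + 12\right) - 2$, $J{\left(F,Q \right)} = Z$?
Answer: $\frac{272 i \sqrt{19}}{3} \approx 395.21 i$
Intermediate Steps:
$Z = 1$ ($Z = \sqrt{1} = 1$)
$J{\left(F,Q \right)} = 1$
$X = 2 i \sqrt{19}$ ($X = \sqrt{-76} = 2 i \sqrt{19} \approx 8.7178 i$)
$h = - \frac{11}{3}$ ($h = - \frac{\left(1 + 12\right) - 2}{3} = - \frac{13 - 2}{3} = \left(- \frac{1}{3}\right) 11 = - \frac{11}{3} \approx -3.6667$)
$X \left(\left(h + \left(5 - -1\right)\right) + 43\right) = 2 i \sqrt{19} \left(\left(- \frac{11}{3} + \left(5 - -1\right)\right) + 43\right) = 2 i \sqrt{19} \left(\left(- \frac{11}{3} + \left(5 + 1\right)\right) + 43\right) = 2 i \sqrt{19} \left(\left(- \frac{11}{3} + 6\right) + 43\right) = 2 i \sqrt{19} \left(\frac{7}{3} + 43\right) = 2 i \sqrt{19} \cdot \frac{136}{3} = \frac{272 i \sqrt{19}}{3}$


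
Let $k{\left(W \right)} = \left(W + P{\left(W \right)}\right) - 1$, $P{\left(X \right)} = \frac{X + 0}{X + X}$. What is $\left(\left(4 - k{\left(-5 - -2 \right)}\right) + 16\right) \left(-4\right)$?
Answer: $-94$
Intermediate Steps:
$P{\left(X \right)} = \frac{1}{2}$ ($P{\left(X \right)} = \frac{X}{2 X} = X \frac{1}{2 X} = \frac{1}{2}$)
$k{\left(W \right)} = - \frac{1}{2} + W$ ($k{\left(W \right)} = \left(W + \frac{1}{2}\right) - 1 = \left(\frac{1}{2} + W\right) - 1 = - \frac{1}{2} + W$)
$\left(\left(4 - k{\left(-5 - -2 \right)}\right) + 16\right) \left(-4\right) = \left(\left(4 - \left(- \frac{1}{2} - 3\right)\right) + 16\right) \left(-4\right) = \left(\left(4 - - \frac{7}{2}\right) + 16\right) \left(-4\right) = \left(\left(4 + \frac{7}{2}\right) + 16\right) \left(-4\right) = \left(\frac{15}{2} + 16\right) \left(-4\right) = \frac{47}{2} \left(-4\right) = -94$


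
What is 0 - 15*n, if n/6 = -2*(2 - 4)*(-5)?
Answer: 1800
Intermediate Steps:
n = -120 (n = 6*(-2*(2 - 4)*(-5)) = 6*(-2*(-2)*(-5)) = 6*(4*(-5)) = 6*(-20) = -120)
0 - 15*n = 0 - 15*(-120) = 0 + 1800 = 1800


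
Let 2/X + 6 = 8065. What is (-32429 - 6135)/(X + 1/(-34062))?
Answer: -10586036195112/60065 ≈ -1.7624e+8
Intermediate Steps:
X = 2/8059 (X = 2/(-6 + 8065) = 2/8059 ≈ 0.00024817)
(-32429 - 6135)/(X + 1/(-34062)) = (-32429 - 6135)/(2/8059 + 1/(-34062)) = -38564/(2/8059 - 1/34062) = -38564/60065/274505658 = -38564*274505658/60065 = -10586036195112/60065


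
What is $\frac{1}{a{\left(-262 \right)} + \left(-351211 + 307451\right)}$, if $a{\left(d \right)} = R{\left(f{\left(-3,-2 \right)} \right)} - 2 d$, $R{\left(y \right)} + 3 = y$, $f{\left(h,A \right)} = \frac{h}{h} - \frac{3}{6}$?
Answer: $- \frac{2}{86477} \approx -2.3128 \cdot 10^{-5}$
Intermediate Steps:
$f{\left(h,A \right)} = \frac{1}{2}$ ($f{\left(h,A \right)} = 1 - \frac{1}{2} = \frac{1}{2}$)
$R{\left(y \right)} = -3 + y$
$a{\left(d \right)} = - \frac{5}{2} - 2 d$ ($a{\left(d \right)} = \left(-3 + \frac{1}{2}\right) - 2 d = - \frac{5}{2} - 2 d$)
$\frac{1}{a{\left(-262 \right)} + \left(-351211 + 307451\right)} = \frac{1}{\left(- \frac{5}{2} - -524\right) + \left(-351211 + 307451\right)} = \frac{1}{\left(- \frac{5}{2} + 524\right) - 43760} = \frac{1}{\frac{1043}{2} - 43760} = \frac{1}{- \frac{86477}{2}} = - \frac{2}{86477}$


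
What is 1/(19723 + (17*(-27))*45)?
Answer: -1/932 ≈ -0.0010730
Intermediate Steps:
1/(19723 + (17*(-27))*45) = 1/(19723 - 459*45) = 1/(19723 - 20655) = 1/(-932) = -1/932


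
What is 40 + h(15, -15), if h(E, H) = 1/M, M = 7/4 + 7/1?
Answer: 1404/35 ≈ 40.114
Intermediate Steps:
M = 35/4 (M = 7*(¼) + 7*1 = 7/4 + 7 = 35/4 ≈ 8.7500)
h(E, H) = 4/35 (h(E, H) = 1/(35/4) = 4/35)
40 + h(15, -15) = 40 + 4/35 = 1404/35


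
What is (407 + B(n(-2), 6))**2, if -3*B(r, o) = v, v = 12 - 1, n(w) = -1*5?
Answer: 1464100/9 ≈ 1.6268e+5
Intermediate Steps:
n(w) = -5
v = 11
B(r, o) = -11/3 (B(r, o) = -1/3*11 = -11/3)
(407 + B(n(-2), 6))**2 = (407 - 11/3)**2 = (1210/3)**2 = 1464100/9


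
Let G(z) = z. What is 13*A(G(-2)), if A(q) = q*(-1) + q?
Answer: 0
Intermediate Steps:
A(q) = 0 (A(q) = -q + q = 0)
13*A(G(-2)) = 13*0 = 0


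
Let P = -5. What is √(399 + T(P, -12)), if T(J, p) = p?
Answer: 3*√43 ≈ 19.672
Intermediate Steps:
√(399 + T(P, -12)) = √(399 - 12) = √387 = 3*√43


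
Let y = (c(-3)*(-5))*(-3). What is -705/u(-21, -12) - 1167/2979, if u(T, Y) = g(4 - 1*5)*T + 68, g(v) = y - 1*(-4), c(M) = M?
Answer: -1061446/922497 ≈ -1.1506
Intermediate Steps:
y = -45 (y = -3*(-5)*(-3) = 15*(-3) = -45)
g(v) = -41 (g(v) = -45 - 1*(-4) = -45 + 4 = -41)
u(T, Y) = 68 - 41*T (u(T, Y) = -41*T + 68 = 68 - 41*T)
-705/u(-21, -12) - 1167/2979 = -705/(68 - 41*(-21)) - 1167/2979 = -705/(68 + 861) - 1167*1/2979 = -705/929 - 389/993 = -1061446/922497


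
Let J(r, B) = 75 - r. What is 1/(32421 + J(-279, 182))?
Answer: 1/32775 ≈ 3.0511e-5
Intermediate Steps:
1/(32421 + J(-279, 182)) = 1/(32421 + (75 - 1*(-279))) = 1/(32421 + (75 + 279)) = 1/(32421 + 354) = 1/32775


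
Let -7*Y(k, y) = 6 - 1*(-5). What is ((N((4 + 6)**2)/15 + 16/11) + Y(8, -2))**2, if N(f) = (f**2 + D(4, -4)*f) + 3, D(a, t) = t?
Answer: 60728730624/148225 ≈ 4.0971e+5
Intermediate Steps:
Y(k, y) = -11/7 (Y(k, y) = -(6 - 1*(-5))/7 = -(6 + 5)/7 = -1/7*11 = -11/7)
N(f) = 3 + f**2 - 4*f (N(f) = (f**2 - 4*f) + 3 = 3 + f**2 - 4*f)
((N((4 + 6)**2)/15 + 16/11) + Y(8, -2))**2 = (((3 + ((4 + 6)**2)**2 - 4*(4 + 6)**2)/15 + 16/11) - 11/7)**2 = (((3 + (10**2)**2 - 4*10**2)*(1/15) + 16*(1/11)) - 11/7)**2 = (((3 + 100**2 - 4*100)*(1/15) + 16/11) - 11/7)**2 = (((3 + 10000 - 400)*(1/15) + 16/11) - 11/7)**2 = ((9603*(1/15) + 16/11) - 11/7)**2 = ((3201/5 + 16/11) - 11/7)**2 = (35291/55 - 11/7)**2 = (246432/385)**2 = 60728730624/148225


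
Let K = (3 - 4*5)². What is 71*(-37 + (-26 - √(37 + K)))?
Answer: -4473 - 71*√326 ≈ -5754.9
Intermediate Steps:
K = 289 (K = (3 - 20)² = (-17)² = 289)
71*(-37 + (-26 - √(37 + K))) = 71*(-37 + (-26 - √(37 + 289))) = 71*(-37 + (-26 - √326)) = 71*(-63 - √326) = -4473 - 71*√326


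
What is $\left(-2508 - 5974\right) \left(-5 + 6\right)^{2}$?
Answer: $-8482$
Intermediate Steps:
$\left(-2508 - 5974\right) \left(-5 + 6\right)^{2} = \left(-2508 - 5974\right) 1^{2} = \left(-8482\right) 1 = -8482$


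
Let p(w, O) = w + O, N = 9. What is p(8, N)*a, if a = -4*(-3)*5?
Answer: 1020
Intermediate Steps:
a = 60 (a = 12*5 = 60)
p(w, O) = O + w
p(8, N)*a = (9 + 8)*60 = 17*60 = 1020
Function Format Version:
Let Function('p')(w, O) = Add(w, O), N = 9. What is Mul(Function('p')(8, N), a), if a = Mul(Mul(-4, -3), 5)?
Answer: 1020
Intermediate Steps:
a = 60 (a = Mul(12, 5) = 60)
Function('p')(w, O) = Add(O, w)
Mul(Function('p')(8, N), a) = Mul(Add(9, 8), 60) = Mul(17, 60) = 1020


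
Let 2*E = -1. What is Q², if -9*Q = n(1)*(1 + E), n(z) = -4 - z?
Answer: 25/324 ≈ 0.077160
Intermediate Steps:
E = -½ (E = (½)*(-1) = -½ ≈ -0.50000)
Q = 5/18 (Q = -(-4 - 1*1)*(1 - ½)/9 = -(-4 - 1)/(9*2) = -(-5)/(9*2) = -⅑*(-5/2) = 5/18 ≈ 0.27778)
Q² = (5/18)² = 25/324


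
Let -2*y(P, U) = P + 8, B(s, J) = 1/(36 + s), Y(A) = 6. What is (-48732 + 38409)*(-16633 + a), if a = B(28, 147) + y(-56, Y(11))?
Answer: 10973090925/64 ≈ 1.7145e+8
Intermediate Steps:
y(P, U) = -4 - P/2 (y(P, U) = -(P + 8)/2 = -(8 + P)/2 = -4 - P/2)
a = 1537/64 (a = 1/(36 + 28) + (-4 - 1/2*(-56)) = 1/64 + (-4 + 28) = 1/64 + 24 = 1537/64 ≈ 24.016)
(-48732 + 38409)*(-16633 + a) = (-48732 + 38409)*(-16633 + 1537/64) = -10323*(-1062975/64) = 10973090925/64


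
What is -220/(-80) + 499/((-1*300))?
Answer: 163/150 ≈ 1.0867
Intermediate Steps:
-220/(-80) + 499/((-1*300)) = -220*(-1/80) + 499/(-300) = 11/4 + 499*(-1/300) = 11/4 - 499/300 = 163/150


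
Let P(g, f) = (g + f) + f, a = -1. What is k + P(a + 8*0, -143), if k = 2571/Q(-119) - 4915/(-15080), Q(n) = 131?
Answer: -105509643/395096 ≈ -267.05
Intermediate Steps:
P(g, f) = g + 2*f (P(g, f) = (f + g) + f = g + 2*f)
k = 7882909/395096 (k = 2571/131 - 4915/(-15080) = 2571*(1/131) - 4915*(-1/15080) = 2571/131 + 983/3016 = 7882909/395096 ≈ 19.952)
k + P(a + 8*0, -143) = 7882909/395096 + ((-1 + 8*0) + 2*(-143)) = 7882909/395096 + ((-1 + 0) - 286) = 7882909/395096 + (-1 - 286) = 7882909/395096 - 287 = -105509643/395096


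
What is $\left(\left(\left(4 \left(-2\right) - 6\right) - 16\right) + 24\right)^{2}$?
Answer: $36$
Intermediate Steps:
$\left(\left(\left(4 \left(-2\right) - 6\right) - 16\right) + 24\right)^{2} = \left(\left(\left(-8 - 6\right) - 16\right) + 24\right)^{2} = \left(\left(-14 - 16\right) + 24\right)^{2} = \left(-30 + 24\right)^{2} = \left(-6\right)^{2} = 36$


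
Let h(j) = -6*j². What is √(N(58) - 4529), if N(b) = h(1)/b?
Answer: 4*I*√238061/29 ≈ 67.299*I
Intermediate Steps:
N(b) = -6/b (N(b) = (-6*1²)/b = (-6*1)/b = -6/b)
√(N(58) - 4529) = √(-6/58 - 4529) = √(-6*1/58 - 4529) = √(-3/29 - 4529) = √(-131344/29) = 4*I*√238061/29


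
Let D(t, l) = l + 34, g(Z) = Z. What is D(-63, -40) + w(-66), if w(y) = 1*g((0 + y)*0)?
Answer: -6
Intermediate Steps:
w(y) = 0 (w(y) = 1*((0 + y)*0) = 1*(y*0) = 1*0 = 0)
D(t, l) = 34 + l
D(-63, -40) + w(-66) = (34 - 40) + 0 = -6 + 0 = -6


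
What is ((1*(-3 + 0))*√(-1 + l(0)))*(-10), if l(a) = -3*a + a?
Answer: 30*I ≈ 30.0*I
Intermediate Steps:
l(a) = -2*a
((1*(-3 + 0))*√(-1 + l(0)))*(-10) = ((1*(-3 + 0))*√(-1 - 2*0))*(-10) = ((1*(-3))*√(-1 + 0))*(-10) = -3*I*(-10) = 30*I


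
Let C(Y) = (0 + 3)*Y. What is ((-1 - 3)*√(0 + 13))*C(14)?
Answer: -168*√13 ≈ -605.73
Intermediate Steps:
C(Y) = 3*Y
((-1 - 3)*√(0 + 13))*C(14) = ((-1 - 3)*√(0 + 13))*(3*14) = -4*√13*42 = -168*√13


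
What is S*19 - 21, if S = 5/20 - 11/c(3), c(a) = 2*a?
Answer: -613/12 ≈ -51.083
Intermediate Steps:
S = -19/12 (S = 5/20 - 11/(2*3) = 5*(1/20) - 11/6 = ¼ - 11*⅙ = ¼ - 11/6 = -19/12 ≈ -1.5833)
S*19 - 21 = -19/12*19 - 21 = -361/12 - 21 = -613/12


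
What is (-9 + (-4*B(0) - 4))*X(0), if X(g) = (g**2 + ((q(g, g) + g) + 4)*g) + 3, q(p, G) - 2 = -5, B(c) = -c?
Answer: -39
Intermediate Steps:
q(p, G) = -3 (q(p, G) = 2 - 5 = -3)
X(g) = 3 + g**2 + g*(1 + g) (X(g) = (g**2 + ((-3 + g) + 4)*g) + 3 = (g**2 + (1 + g)*g) + 3 = (g**2 + g*(1 + g)) + 3 = 3 + g**2 + g*(1 + g))
(-9 + (-4*B(0) - 4))*X(0) = (-9 + (-(-4)*0 - 4))*(3 + 0 + 2*0**2) = (-9 + (-4*0 - 4))*(3 + 0 + 2*0) = (-9 + (0 - 4))*(3 + 0 + 0) = (-9 - 4)*3 = -13*3 = -39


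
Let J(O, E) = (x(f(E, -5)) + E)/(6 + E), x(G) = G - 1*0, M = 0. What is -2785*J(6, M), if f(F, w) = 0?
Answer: 0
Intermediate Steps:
x(G) = G (x(G) = G + 0 = G)
J(O, E) = E/(6 + E) (J(O, E) = (0 + E)/(6 + E) = E/(6 + E))
-2785*J(6, M) = -0/(6 + 0) = -0/6 = -2785*0 = 0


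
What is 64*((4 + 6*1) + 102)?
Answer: 7168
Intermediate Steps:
64*((4 + 6*1) + 102) = 64*((4 + 6) + 102) = 64*(10 + 102) = 64*112 = 7168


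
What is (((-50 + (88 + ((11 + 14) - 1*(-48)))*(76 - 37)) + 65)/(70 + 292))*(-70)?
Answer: -220290/181 ≈ -1217.1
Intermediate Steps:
(((-50 + (88 + ((11 + 14) - 1*(-48)))*(76 - 37)) + 65)/(70 + 292))*(-70) = (((-50 + (88 + (25 + 48))*39) + 65)/362)*(-70) = (((-50 + (88 + 73)*39) + 65)*(1/362))*(-70) = (((-50 + 161*39) + 65)*(1/362))*(-70) = (((-50 + 6279) + 65)*(1/362))*(-70) = ((6229 + 65)*(1/362))*(-70) = (6294*(1/362))*(-70) = (3147/181)*(-70) = -220290/181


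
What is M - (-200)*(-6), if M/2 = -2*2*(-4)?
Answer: -1168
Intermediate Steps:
M = 32 (M = 2*(-2*2*(-4)) = 2*(-4*(-4)) = 2*(-1*(-16)) = 2*16 = 32)
M - (-200)*(-6) = 32 - (-200)*(-6) = 32 - 20*60 = 32 - 1200 = -1168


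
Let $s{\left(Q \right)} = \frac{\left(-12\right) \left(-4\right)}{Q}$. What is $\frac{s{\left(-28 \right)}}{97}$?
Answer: $- \frac{12}{679} \approx -0.017673$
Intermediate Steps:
$s{\left(Q \right)} = \frac{48}{Q}$
$\frac{s{\left(-28 \right)}}{97} = \frac{48 \frac{1}{-28}}{97} = 48 \left(- \frac{1}{28}\right) \frac{1}{97} = \left(- \frac{12}{7}\right) \frac{1}{97} = - \frac{12}{679}$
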